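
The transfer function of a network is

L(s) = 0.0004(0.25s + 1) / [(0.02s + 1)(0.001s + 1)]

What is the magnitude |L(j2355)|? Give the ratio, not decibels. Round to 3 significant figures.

At ω = 2355 rad/s:
zero (1 + j2355·0.25) = 1 + j588.75 → |·| ≈ 588.75, ∠ ≈ 89.90°
pole (1 + j2355·0.02) = 1 + j47.1 → |·| ≈ 47.111, ∠ ≈ 88.78°
pole (1 + j2355·0.001) = 1 + j2.355 → |·| ≈ 2.5585, ∠ ≈ 66.99°
|L| = 0.0004 · 588.75 / (47.111 · 2.5585) ≈ 0.0019538

0.00195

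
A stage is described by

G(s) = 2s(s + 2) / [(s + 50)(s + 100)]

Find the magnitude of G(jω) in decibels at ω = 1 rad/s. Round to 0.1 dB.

-61.0 dB

At s = jω = j1:
zero (s+2): 2 + j1 → |·| = √(2²+1²) = √5 ≈ 2.2361, ∠ = arctan(1/2) ≈ 26.57°
zero at origin: s = j1 → |·| = 1, ∠ = 90.00°
pole (s+50): 50 + j1 → |·| = √(50²+1²) = √2501 ≈ 50.01, ∠ = arctan(1/50) ≈ 1.15°
pole (s+100): 100 + j1 → |·| = √(100²+1²) = √10001 ≈ 100, ∠ = arctan(1/100) ≈ 0.57°
|G| = 2 · 2.2361 / 5001 ≈ 0.00089426
Gain = 20 log₁₀(0.00089426) ≈ -60.97 dB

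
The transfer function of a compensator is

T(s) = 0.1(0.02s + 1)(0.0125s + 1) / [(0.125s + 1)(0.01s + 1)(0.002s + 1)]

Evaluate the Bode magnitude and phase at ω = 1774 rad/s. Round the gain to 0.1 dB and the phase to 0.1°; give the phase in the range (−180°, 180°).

-45.3 dB, -75.0°

At ω = 1774 rad/s:
zero (1 + j1774·0.02) = 1 + j35.48 → |·| ≈ 35.494, ∠ ≈ 88.39°
zero (1 + j1774·0.0125) = 1 + j22.175 → |·| ≈ 22.198, ∠ ≈ 87.42°
pole (1 + j1774·0.125) = 1 + j221.75 → |·| ≈ 221.75, ∠ ≈ 89.74°
pole (1 + j1774·0.01) = 1 + j17.74 → |·| ≈ 17.768, ∠ ≈ 86.77°
pole (1 + j1774·0.002) = 1 + j3.548 → |·| ≈ 3.6862, ∠ ≈ 74.26°
|T| = 0.1 · 35.494 · 22.198 / (221.75 · 17.768 · 3.6862) ≈ 0.0054248
Gain = 20 log₁₀(0.0054248) ≈ -45.31 dB
∠T = (88.39° + 87.42°) − (89.74° + 86.77° + 74.26°) = -74.96°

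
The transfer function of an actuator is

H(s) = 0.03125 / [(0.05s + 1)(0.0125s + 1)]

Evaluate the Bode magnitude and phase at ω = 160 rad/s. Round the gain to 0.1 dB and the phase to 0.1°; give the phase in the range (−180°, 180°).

At ω = 160 rad/s:
pole (1 + j160·0.05) = 1 + j8 → |·| ≈ 8.0623, ∠ ≈ 82.87°
pole (1 + j160·0.0125) = 1 + j2 → |·| ≈ 2.2361, ∠ ≈ 63.43°
|H| = 0.03125 · 1 / (8.0623 · 2.2361) ≈ 0.0017334
Gain = 20 log₁₀(0.0017334) ≈ -55.22 dB
∠H = (0°) − (82.87° + 63.43°) = -146.30°

-55.2 dB, -146.3°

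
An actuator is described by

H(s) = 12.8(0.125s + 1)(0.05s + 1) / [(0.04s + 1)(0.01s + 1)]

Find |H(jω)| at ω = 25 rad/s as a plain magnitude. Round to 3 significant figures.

46.1

At ω = 25 rad/s:
zero (1 + j25·0.125) = 1 + j3.125 → |·| ≈ 3.2811, ∠ ≈ 72.26°
zero (1 + j25·0.05) = 1 + j1.25 → |·| ≈ 1.6008, ∠ ≈ 51.34°
pole (1 + j25·0.04) = 1 + j1 → |·| ≈ 1.4142, ∠ ≈ 45.00°
pole (1 + j25·0.01) = 1 + j0.25 → |·| ≈ 1.0308, ∠ ≈ 14.04°
|H| = 12.8 · 3.2811 · 1.6008 / (1.4142 · 1.0308) ≈ 46.119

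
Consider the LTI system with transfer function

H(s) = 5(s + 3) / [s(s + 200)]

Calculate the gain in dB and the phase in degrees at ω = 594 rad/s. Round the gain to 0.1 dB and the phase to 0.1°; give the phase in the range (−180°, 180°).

At s = jω = j594:
zero (s+3): 3 + j594 → |·| = √(3²+594²) = √352845 ≈ 594.01, ∠ = arctan(594/3) ≈ 89.71°
pole (s+200): 200 + j594 → |·| = √(200²+594²) = √392836 ≈ 626.77, ∠ = arctan(594/200) ≈ 71.39°
pole at origin: |s| = 594, ∠ = 90.00° (in denominator)
|H| = 5 · 594.01 / 3.723e+05 ≈ 0.0079776
Gain = 20 log₁₀(0.0079776) ≈ -41.96 dB
∠H = 89.71° − 161.39° = -71.68°

-42.0 dB, -71.7°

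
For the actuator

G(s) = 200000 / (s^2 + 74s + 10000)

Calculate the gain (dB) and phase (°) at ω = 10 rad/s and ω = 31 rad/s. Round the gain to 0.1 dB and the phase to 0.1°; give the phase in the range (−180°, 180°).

At s = jω = j10:
quadratic: (j10)² + 74·j10 + 10000 = 9900 + j740 → |·| ≈ 9927.6, ∠ ≈ 4.27°
|G| = 200000 / 9927.6 ≈ 20.146
Gain = 20 log₁₀(20.146) ≈ 26.08 dB
∠G = 0.00° − 4.27° = -4.27°

At s = jω = j31:
quadratic: (j31)² + 74·j31 + 10000 = 9039 + j2294 → |·| ≈ 9325.6, ∠ ≈ 14.24°
|G| = 200000 / 9325.6 ≈ 21.446
Gain = 20 log₁₀(21.446) ≈ 26.63 dB
∠G = 0.00° − 14.24° = -14.24°

ω = 10: 26.1 dB, -4.3°; ω = 31: 26.6 dB, -14.2°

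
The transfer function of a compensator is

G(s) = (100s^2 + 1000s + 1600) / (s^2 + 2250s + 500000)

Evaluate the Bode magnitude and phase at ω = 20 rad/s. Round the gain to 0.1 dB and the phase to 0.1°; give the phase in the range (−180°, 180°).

-21.3 dB, 147.3°

Substitute s = j20:
Numerator: 100(j20)^2 + 1000(j20) + 1600 = -38400 + j20000
Denominator: (j20)^2 + 2250(j20) + 500000 = 499600 + j45000
|N| = √(38400² + 20000²) ≈ 43296, ∠N ≈ 152.49°
|D| = √(499600² + 45000²) ≈ 5.0162e+05, ∠D ≈ 5.15°
|G| = 43296 / 5.0162e+05 ≈ 0.086312
Gain = 20 log₁₀(0.086312) ≈ -21.28 dB
∠G = 152.49° − 5.15° = 147.34°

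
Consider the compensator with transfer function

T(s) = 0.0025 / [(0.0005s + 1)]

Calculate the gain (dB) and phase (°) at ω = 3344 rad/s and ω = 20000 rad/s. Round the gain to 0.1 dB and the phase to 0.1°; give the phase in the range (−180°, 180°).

At ω = 3344 rad/s:
pole (1 + j3344·0.0005) = 1 + j1.672 → |·| ≈ 1.9482, ∠ ≈ 59.12°
|T| = 0.0025 · 1 / (1.9482) ≈ 0.0012832
Gain = 20 log₁₀(0.0012832) ≈ -57.83 dB
∠T = (0°) − (59.12°) = -59.12°

At ω = 20000 rad/s:
pole (1 + j20000·0.0005) = 1 + j10 → |·| ≈ 10.05, ∠ ≈ 84.29°
|T| = 0.0025 · 1 / (10.05) ≈ 0.00024876
Gain = 20 log₁₀(0.00024876) ≈ -72.08 dB
∠T = (0°) − (84.29°) = -84.29°

ω = 3344: -57.8 dB, -59.1°; ω = 20000: -72.1 dB, -84.3°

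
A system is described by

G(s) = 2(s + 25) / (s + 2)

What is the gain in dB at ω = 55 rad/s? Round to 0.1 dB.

At s = jω = j55:
zero (s+25): 25 + j55 → |·| = √(25²+55²) = √3650 ≈ 60.415, ∠ = arctan(55/25) ≈ 65.56°
pole (s+2): 2 + j55 → |·| = √(2²+55²) = √3029 ≈ 55.036, ∠ = arctan(55/2) ≈ 87.92°
|G| = 2 · 60.415 / 55.036 ≈ 2.1955
Gain = 20 log₁₀(2.1955) ≈ 6.83 dB

6.8 dB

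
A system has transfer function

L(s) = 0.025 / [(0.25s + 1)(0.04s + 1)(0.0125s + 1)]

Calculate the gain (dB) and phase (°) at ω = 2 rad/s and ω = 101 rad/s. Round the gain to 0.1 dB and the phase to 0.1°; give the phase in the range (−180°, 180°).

ω = 2: -33.0 dB, -32.6°; ω = 101: -76.6 dB, 144.6°

At ω = 2 rad/s:
pole (1 + j2·0.25) = 1 + j0.5 → |·| ≈ 1.118, ∠ ≈ 26.57°
pole (1 + j2·0.04) = 1 + j0.08 → |·| ≈ 1.0032, ∠ ≈ 4.57°
pole (1 + j2·0.0125) = 1 + j0.025 → |·| ≈ 1.0003, ∠ ≈ 1.43°
|L| = 0.025 · 1 / (1.118 · 1.0032 · 1.0003) ≈ 0.022283
Gain = 20 log₁₀(0.022283) ≈ -33.04 dB
∠L = (0°) − (26.57° + 4.57° + 1.43°) = -32.57°

At ω = 101 rad/s:
pole (1 + j101·0.25) = 1 + j25.25 → |·| ≈ 25.27, ∠ ≈ 87.73°
pole (1 + j101·0.04) = 1 + j4.04 → |·| ≈ 4.1619, ∠ ≈ 76.10°
pole (1 + j101·0.0125) = 1 + j1.2625 → |·| ≈ 1.6106, ∠ ≈ 51.62°
|L| = 0.025 · 1 / (25.27 · 4.1619 · 1.6106) ≈ 0.00014759
Gain = 20 log₁₀(0.00014759) ≈ -76.62 dB
∠L = (0°) − (87.73° + 76.10° + 51.62°) = -215.45° ≡ 144.55° (principal value)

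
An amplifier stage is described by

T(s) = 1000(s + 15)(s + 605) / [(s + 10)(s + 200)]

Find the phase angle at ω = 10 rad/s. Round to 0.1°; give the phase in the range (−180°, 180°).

At s = jω = j10:
zero (s+15): 15 + j10 → |·| = √(15²+10²) = √325 ≈ 18.028, ∠ = arctan(10/15) ≈ 33.69°
zero (s+605): 605 + j10 → |·| = √(605²+10²) = √366125 ≈ 605.08, ∠ = arctan(10/605) ≈ 0.95°
pole (s+10): 10 + j10 → |·| = √(10²+10²) = √200 ≈ 14.142, ∠ = arctan(10/10) ≈ 45.00°
pole (s+200): 200 + j10 → |·| = √(200²+10²) = √40100 ≈ 200.25, ∠ = arctan(10/200) ≈ 2.86°
∠T = 34.64° − 47.86° = -13.22°

-13.2°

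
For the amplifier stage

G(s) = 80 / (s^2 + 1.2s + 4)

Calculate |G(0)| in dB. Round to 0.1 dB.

26.0 dB

G(0) = 80 / 4 = 20
20 log₁₀(20) ≈ 26.02 dB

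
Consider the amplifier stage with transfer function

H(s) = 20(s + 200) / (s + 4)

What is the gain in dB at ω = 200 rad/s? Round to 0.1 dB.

At s = jω = j200:
zero (s+200): 200 + j200 → |·| = √(200²+200²) = √80000 ≈ 282.84, ∠ = arctan(200/200) ≈ 45.00°
pole (s+4): 4 + j200 → |·| = √(4²+200²) = √40016 ≈ 200.04, ∠ = arctan(200/4) ≈ 88.85°
|H| = 20 · 282.84 / 200.04 ≈ 28.278
Gain = 20 log₁₀(28.278) ≈ 29.03 dB

29.0 dB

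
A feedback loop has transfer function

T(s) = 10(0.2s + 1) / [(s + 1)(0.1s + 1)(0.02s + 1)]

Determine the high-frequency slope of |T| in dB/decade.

-40 dB/decade

Each pole contributes −20 dB/decade at high frequency; each zero contributes +20 dB/decade.
Net: 1 zero(s) − 3 pole(s) → -40 dB/decade.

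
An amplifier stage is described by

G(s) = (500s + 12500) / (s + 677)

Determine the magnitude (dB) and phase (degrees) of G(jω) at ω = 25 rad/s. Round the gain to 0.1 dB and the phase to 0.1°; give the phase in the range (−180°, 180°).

28.3 dB, 42.9°

Substitute s = j25:
Numerator: 500(j25) + 12500 = 12500 + j12500
Denominator: (j25) + 677 = 677 + j25
|N| = √(12500² + 12500²) ≈ 17678, ∠N ≈ 45.00°
|D| = √(677² + 25²) ≈ 677.46, ∠D ≈ 2.11°
|G| = 17678 / 677.46 ≈ 26.095
Gain = 20 log₁₀(26.095) ≈ 28.33 dB
∠G = 45.00° − 2.11° = 42.89°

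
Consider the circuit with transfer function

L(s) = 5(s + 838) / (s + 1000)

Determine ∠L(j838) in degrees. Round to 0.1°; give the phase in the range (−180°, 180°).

5.0°

At s = jω = j838:
zero (s+838): 838 + j838 → |·| = √(838²+838²) = √1404488 ≈ 1185.1, ∠ = arctan(838/838) ≈ 45.00°
pole (s+1000): 1000 + j838 → |·| = √(1000²+838²) = √1702244 ≈ 1304.7, ∠ = arctan(838/1000) ≈ 39.96°
∠L = 45.00° − 39.96° = 5.04°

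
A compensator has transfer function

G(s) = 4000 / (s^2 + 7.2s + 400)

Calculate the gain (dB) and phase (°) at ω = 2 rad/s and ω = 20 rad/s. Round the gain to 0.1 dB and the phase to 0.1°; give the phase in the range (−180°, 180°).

ω = 2: 20.1 dB, -2.1°; ω = 20: 28.9 dB, -90.0°

At s = jω = j2:
quadratic: (j2)² + 7.2·j2 + 400 = 396 + j14.4 → |·| ≈ 396.26, ∠ ≈ 2.08°
|G| = 4000 / 396.26 ≈ 10.094
Gain = 20 log₁₀(10.094) ≈ 20.08 dB
∠G = 0.00° − 2.08° = -2.08°

At s = jω = j20:
quadratic: (j20)² + 7.2·j20 + 400 = 0 + j144 → |·| ≈ 144, ∠ ≈ 90.00°
|G| = 4000 / 144 ≈ 27.778
Gain = 20 log₁₀(27.778) ≈ 28.87 dB
∠G = 0.00° − 90.00° = -90.00°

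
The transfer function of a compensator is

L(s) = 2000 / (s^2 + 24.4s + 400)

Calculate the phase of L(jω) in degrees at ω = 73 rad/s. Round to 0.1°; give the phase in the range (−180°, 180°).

-160.1°

At s = jω = j73:
quadratic: (j73)² + 24.4·j73 + 400 = -4929 + j1781.2 → |·| ≈ 5241, ∠ ≈ 160.13°
∠L = 0.00° − 160.13° = -160.13°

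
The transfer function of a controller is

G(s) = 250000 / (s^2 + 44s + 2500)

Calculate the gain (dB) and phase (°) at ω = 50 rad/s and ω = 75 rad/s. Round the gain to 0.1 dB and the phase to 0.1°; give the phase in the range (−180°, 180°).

At s = jω = j50:
quadratic: (j50)² + 44·j50 + 2500 = 0 + j2200 → |·| ≈ 2200, ∠ ≈ 90.00°
|G| = 250000 / 2200 ≈ 113.64
Gain = 20 log₁₀(113.64) ≈ 41.11 dB
∠G = 0.00° − 90.00° = -90.00°

At s = jω = j75:
quadratic: (j75)² + 44·j75 + 2500 = -3125 + j3300 → |·| ≈ 4544.8, ∠ ≈ 133.44°
|G| = 250000 / 4544.8 ≈ 55.008
Gain = 20 log₁₀(55.008) ≈ 34.81 dB
∠G = 0.00° − 133.44° = -133.44°

ω = 50: 41.1 dB, -90.0°; ω = 75: 34.8 dB, -133.4°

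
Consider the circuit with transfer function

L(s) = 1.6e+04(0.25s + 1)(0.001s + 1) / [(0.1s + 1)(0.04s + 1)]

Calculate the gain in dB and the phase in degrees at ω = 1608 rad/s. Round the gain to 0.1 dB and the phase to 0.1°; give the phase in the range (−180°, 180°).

61.4 dB, -30.8°

At ω = 1608 rad/s:
zero (1 + j1608·0.25) = 1 + j402 → |·| ≈ 402, ∠ ≈ 89.86°
zero (1 + j1608·0.001) = 1 + j1.608 → |·| ≈ 1.8936, ∠ ≈ 58.12°
pole (1 + j1608·0.1) = 1 + j160.8 → |·| ≈ 160.8, ∠ ≈ 89.64°
pole (1 + j1608·0.04) = 1 + j64.32 → |·| ≈ 64.328, ∠ ≈ 89.11°
|L| = 1.6e+04 · 402 · 1.8936 / (160.8 · 64.328) ≈ 1177.5
Gain = 20 log₁₀(1177.5) ≈ 61.42 dB
∠L = (89.86° + 58.12°) − (89.64° + 89.11°) = -30.77°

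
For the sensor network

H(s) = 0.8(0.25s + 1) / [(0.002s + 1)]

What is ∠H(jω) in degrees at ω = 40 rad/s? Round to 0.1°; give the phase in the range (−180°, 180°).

At ω = 40 rad/s:
zero (1 + j40·0.25) = 1 + j10 → |·| ≈ 10.05, ∠ ≈ 84.29°
pole (1 + j40·0.002) = 1 + j0.08 → |·| ≈ 1.0032, ∠ ≈ 4.57°
∠H = (84.29°) − (4.57°) = 79.72°

79.7°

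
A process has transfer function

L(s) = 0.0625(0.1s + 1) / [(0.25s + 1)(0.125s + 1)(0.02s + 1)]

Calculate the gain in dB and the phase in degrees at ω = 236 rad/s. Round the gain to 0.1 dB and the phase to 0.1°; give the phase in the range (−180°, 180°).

-75.1 dB, -167.6°

At ω = 236 rad/s:
zero (1 + j236·0.1) = 1 + j23.6 → |·| ≈ 23.621, ∠ ≈ 87.57°
pole (1 + j236·0.25) = 1 + j59 → |·| ≈ 59.008, ∠ ≈ 89.03°
pole (1 + j236·0.125) = 1 + j29.5 → |·| ≈ 29.517, ∠ ≈ 88.06°
pole (1 + j236·0.02) = 1 + j4.72 → |·| ≈ 4.8248, ∠ ≈ 78.04°
|L| = 0.0625 · 23.621 / (59.008 · 29.517 · 4.8248) ≈ 0.00017568
Gain = 20 log₁₀(0.00017568) ≈ -75.11 dB
∠L = (87.57°) − (89.03° + 88.06° + 78.04°) = -167.56°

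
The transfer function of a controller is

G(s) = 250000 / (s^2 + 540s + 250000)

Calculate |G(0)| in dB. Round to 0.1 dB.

0.0 dB

G(0) = 250000 / 250000 = 1
20 log₁₀(1) ≈ 0.00 dB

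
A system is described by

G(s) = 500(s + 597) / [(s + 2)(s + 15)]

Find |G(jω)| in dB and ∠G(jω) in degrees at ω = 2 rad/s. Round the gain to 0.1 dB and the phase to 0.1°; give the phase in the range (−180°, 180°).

76.9 dB, -52.4°

At s = jω = j2:
zero (s+597): 597 + j2 → |·| = √(597²+2²) = √356413 ≈ 597, ∠ = arctan(2/597) ≈ 0.19°
pole (s+2): 2 + j2 → |·| = √(2²+2²) = √8 ≈ 2.8284, ∠ = arctan(2/2) ≈ 45.00°
pole (s+15): 15 + j2 → |·| = √(15²+2²) = √229 ≈ 15.133, ∠ = arctan(2/15) ≈ 7.59°
|G| = 500 · 597 / 42.802 ≈ 6974
Gain = 20 log₁₀(6974) ≈ 76.87 dB
∠G = 0.19° − 52.59° = -52.40°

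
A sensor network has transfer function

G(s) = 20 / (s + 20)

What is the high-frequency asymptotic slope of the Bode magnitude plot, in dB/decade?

-20 dB/decade

Each pole contributes −20 dB/decade at high frequency; each zero contributes +20 dB/decade.
Net: 0 zero(s) − 1 pole(s) → -20 dB/decade.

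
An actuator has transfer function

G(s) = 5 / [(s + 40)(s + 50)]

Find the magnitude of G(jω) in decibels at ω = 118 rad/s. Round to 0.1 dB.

At s = jω = j118:
pole (s+40): 40 + j118 → |·| = √(40²+118²) = √15524 ≈ 124.6, ∠ = arctan(118/40) ≈ 71.27°
pole (s+50): 50 + j118 → |·| = √(50²+118²) = √16424 ≈ 128.16, ∠ = arctan(118/50) ≈ 67.04°
|G| = 5 / 15969 ≈ 0.00031311
Gain = 20 log₁₀(0.00031311) ≈ -70.09 dB

-70.1 dB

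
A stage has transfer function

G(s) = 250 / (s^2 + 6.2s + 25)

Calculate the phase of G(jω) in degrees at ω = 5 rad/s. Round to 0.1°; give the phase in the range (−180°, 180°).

At s = jω = j5:
quadratic: (j5)² + 6.2·j5 + 25 = 0 + j31 → |·| ≈ 31, ∠ ≈ 90.00°
∠G = 0.00° − 90.00° = -90.00°

-90.0°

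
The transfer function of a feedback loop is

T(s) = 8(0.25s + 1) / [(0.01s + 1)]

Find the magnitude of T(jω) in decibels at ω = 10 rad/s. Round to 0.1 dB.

26.6 dB

At ω = 10 rad/s:
zero (1 + j10·0.25) = 1 + j2.5 → |·| ≈ 2.6926, ∠ ≈ 68.20°
pole (1 + j10·0.01) = 1 + j0.1 → |·| ≈ 1.005, ∠ ≈ 5.71°
|T| = 8 · 2.6926 / (1.005) ≈ 21.434
Gain = 20 log₁₀(21.434) ≈ 26.62 dB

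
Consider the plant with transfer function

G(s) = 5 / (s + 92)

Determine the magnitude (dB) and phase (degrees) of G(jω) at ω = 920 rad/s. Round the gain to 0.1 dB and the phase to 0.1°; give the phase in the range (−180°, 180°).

At s = jω = j920:
pole (s+92): 92 + j920 → |·| = √(92²+920²) = √854864 ≈ 924.59, ∠ = arctan(920/92) ≈ 84.29°
|G| = 5 / 924.59 ≈ 0.0054078
Gain = 20 log₁₀(0.0054078) ≈ -45.34 dB
∠G = 0.00° − 84.29° = -84.29°

-45.3 dB, -84.3°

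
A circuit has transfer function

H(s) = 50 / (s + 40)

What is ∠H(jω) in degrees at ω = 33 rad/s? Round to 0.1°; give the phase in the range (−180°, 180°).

-39.5°

At s = jω = j33:
pole (s+40): 40 + j33 → |·| = √(40²+33²) = √2689 ≈ 51.856, ∠ = arctan(33/40) ≈ 39.52°
∠H = 0.00° − 39.52° = -39.52°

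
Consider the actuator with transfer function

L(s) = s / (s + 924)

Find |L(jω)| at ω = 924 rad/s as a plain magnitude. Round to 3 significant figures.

At s = jω = j924:
zero at origin: s = j924 → |·| = 924, ∠ = 90.00°
pole (s+924): 924 + j924 → |·| = √(924²+924²) = √1707552 ≈ 1306.7, ∠ = arctan(924/924) ≈ 45.00°
|L| = 1 · 924 / 1306.7 ≈ 0.70712

0.707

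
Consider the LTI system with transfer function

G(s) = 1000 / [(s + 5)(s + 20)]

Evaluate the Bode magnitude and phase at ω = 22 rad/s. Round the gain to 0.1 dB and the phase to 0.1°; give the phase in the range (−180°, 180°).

At s = jω = j22:
pole (s+5): 5 + j22 → |·| = √(5²+22²) = √509 ≈ 22.561, ∠ = arctan(22/5) ≈ 77.20°
pole (s+20): 20 + j22 → |·| = √(20²+22²) = √884 ≈ 29.732, ∠ = arctan(22/20) ≈ 47.73°
|G| = 1000 / 670.78 ≈ 1.4908
Gain = 20 log₁₀(1.4908) ≈ 3.47 dB
∠G = 0.00° − 124.93° = -124.93°

3.5 dB, -124.9°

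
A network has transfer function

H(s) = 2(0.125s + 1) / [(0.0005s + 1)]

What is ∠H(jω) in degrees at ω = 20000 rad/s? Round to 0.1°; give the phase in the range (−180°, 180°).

5.7°

At ω = 20000 rad/s:
zero (1 + j20000·0.125) = 1 + j2500 → |·| ≈ 2500, ∠ ≈ 89.98°
pole (1 + j20000·0.0005) = 1 + j10 → |·| ≈ 10.05, ∠ ≈ 84.29°
∠H = (89.98°) − (84.29°) = 5.69°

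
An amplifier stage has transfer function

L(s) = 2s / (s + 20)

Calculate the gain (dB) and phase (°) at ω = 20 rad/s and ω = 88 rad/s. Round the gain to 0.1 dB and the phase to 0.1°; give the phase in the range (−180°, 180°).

At s = jω = j20:
zero at origin: s = j20 → |·| = 20, ∠ = 90.00°
pole (s+20): 20 + j20 → |·| = √(20²+20²) = √800 ≈ 28.284, ∠ = arctan(20/20) ≈ 45.00°
|L| = 2 · 20 / 28.284 ≈ 1.4142
Gain = 20 log₁₀(1.4142) ≈ 3.01 dB
∠L = 90.00° − 45.00° = 45.00°

At s = jω = j88:
zero at origin: s = j88 → |·| = 88, ∠ = 90.00°
pole (s+20): 20 + j88 → |·| = √(20²+88²) = √8144 ≈ 90.244, ∠ = arctan(88/20) ≈ 77.20°
|L| = 2 · 88 / 90.244 ≈ 1.9503
Gain = 20 log₁₀(1.9503) ≈ 5.80 dB
∠L = 90.00° − 77.20° = 12.80°

ω = 20: 3.0 dB, 45.0°; ω = 88: 5.8 dB, 12.8°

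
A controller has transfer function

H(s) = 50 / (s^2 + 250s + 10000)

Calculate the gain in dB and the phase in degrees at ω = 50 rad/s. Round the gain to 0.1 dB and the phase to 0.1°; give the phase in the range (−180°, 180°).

-49.3 dB, -59.0°

Substitute s = j50:
Numerator: 50 = 50 + j0
Denominator: (j50)^2 + 250(j50) + 10000 = 7500 + j12500
|N| = √(50² + 0²) ≈ 50, ∠N ≈ 0.00°
|D| = √(7500² + 12500²) ≈ 14577, ∠D ≈ 59.04°
|H| = 50 / 14577 ≈ 0.0034301
Gain = 20 log₁₀(0.0034301) ≈ -49.29 dB
∠H = 0.00° − 59.04° = -59.04°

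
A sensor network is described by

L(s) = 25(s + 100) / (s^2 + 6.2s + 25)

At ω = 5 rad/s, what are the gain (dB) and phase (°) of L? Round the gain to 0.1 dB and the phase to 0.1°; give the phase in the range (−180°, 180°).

38.1 dB, -87.1°

At s = jω = j5:
zero (s+100): 100 + j5 → |·| = √(100²+5²) = √10025 ≈ 100.12, ∠ = arctan(5/100) ≈ 2.86°
quadratic: (j5)² + 6.2·j5 + 25 = 0 + j31 → |·| ≈ 31, ∠ ≈ 90.00°
|L| = 25 · 100.12 / 31 ≈ 80.742
Gain = 20 log₁₀(80.742) ≈ 38.14 dB
∠L = 2.86° − 90.00° = -87.14°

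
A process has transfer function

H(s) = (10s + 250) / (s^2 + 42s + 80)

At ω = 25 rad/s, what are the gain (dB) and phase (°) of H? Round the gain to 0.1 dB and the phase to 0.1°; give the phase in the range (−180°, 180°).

Substitute s = j25:
Numerator: 10(j25) + 250 = 250 + j250
Denominator: (j25)^2 + 42(j25) + 80 = -545 + j1050
|N| = √(250² + 250²) ≈ 353.55, ∠N ≈ 45.00°
|D| = √(545² + 1050²) ≈ 1183, ∠D ≈ 117.43°
|H| = 353.55 / 1183 ≈ 0.29886
Gain = 20 log₁₀(0.29886) ≈ -10.49 dB
∠H = 45.00° − 117.43° = -72.43°

-10.5 dB, -72.4°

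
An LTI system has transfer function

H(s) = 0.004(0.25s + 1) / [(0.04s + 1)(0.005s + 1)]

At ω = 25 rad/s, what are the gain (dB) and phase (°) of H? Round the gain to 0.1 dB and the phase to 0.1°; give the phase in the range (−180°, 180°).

-35.0 dB, 28.8°

At ω = 25 rad/s:
zero (1 + j25·0.25) = 1 + j6.25 → |·| ≈ 6.3295, ∠ ≈ 80.91°
pole (1 + j25·0.04) = 1 + j1 → |·| ≈ 1.4142, ∠ ≈ 45.00°
pole (1 + j25·0.005) = 1 + j0.125 → |·| ≈ 1.0078, ∠ ≈ 7.13°
|H| = 0.004 · 6.3295 / (1.4142 · 1.0078) ≈ 0.017764
Gain = 20 log₁₀(0.017764) ≈ -35.01 dB
∠H = (80.91°) − (45.00° + 7.13°) = 28.78°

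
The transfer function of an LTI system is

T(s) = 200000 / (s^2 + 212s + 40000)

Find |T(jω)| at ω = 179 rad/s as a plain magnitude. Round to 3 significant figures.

At s = jω = j179:
quadratic: (j179)² + 212·j179 + 40000 = 7959 + j37948 → |·| ≈ 38774, ∠ ≈ 78.15°
|T| = 200000 / 38774 ≈ 5.1581

5.16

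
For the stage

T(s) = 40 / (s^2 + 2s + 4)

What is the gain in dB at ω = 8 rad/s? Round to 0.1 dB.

At s = jω = j8:
quadratic: (j8)² + 2·j8 + 4 = -60 + j16 → |·| ≈ 62.097, ∠ ≈ 165.07°
|T| = 40 / 62.097 ≈ 0.64415
Gain = 20 log₁₀(0.64415) ≈ -3.82 dB

-3.8 dB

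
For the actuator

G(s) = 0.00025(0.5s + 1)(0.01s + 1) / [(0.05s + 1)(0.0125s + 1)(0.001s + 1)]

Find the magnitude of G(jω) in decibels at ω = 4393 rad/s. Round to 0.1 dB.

At ω = 4393 rad/s:
zero (1 + j4393·0.5) = 1 + j2196.5 → |·| ≈ 2196.5, ∠ ≈ 89.97°
zero (1 + j4393·0.01) = 1 + j43.93 → |·| ≈ 43.941, ∠ ≈ 88.70°
pole (1 + j4393·0.05) = 1 + j219.65 → |·| ≈ 219.65, ∠ ≈ 89.74°
pole (1 + j4393·0.0125) = 1 + j54.9125 → |·| ≈ 54.922, ∠ ≈ 88.96°
pole (1 + j4393·0.001) = 1 + j4.393 → |·| ≈ 4.5054, ∠ ≈ 77.18°
|G| = 0.00025 · 2196.5 · 43.941 / (219.65 · 54.922 · 4.5054) ≈ 0.00044395
Gain = 20 log₁₀(0.00044395) ≈ -67.05 dB

-67.1 dB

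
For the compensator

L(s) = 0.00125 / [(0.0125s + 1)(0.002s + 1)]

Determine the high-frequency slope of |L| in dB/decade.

Each pole contributes −20 dB/decade at high frequency; each zero contributes +20 dB/decade.
Net: 0 zero(s) − 2 pole(s) → -40 dB/decade.

-40 dB/decade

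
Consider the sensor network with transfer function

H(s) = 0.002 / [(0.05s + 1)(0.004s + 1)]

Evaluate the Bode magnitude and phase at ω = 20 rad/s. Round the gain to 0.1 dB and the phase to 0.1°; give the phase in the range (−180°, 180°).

At ω = 20 rad/s:
pole (1 + j20·0.05) = 1 + j1 → |·| ≈ 1.4142, ∠ ≈ 45.00°
pole (1 + j20·0.004) = 1 + j0.08 → |·| ≈ 1.0032, ∠ ≈ 4.57°
|H| = 0.002 · 1 / (1.4142 · 1.0032) ≈ 0.0014097
Gain = 20 log₁₀(0.0014097) ≈ -57.02 dB
∠H = (0°) − (45.00° + 4.57°) = -49.57°

-57.0 dB, -49.6°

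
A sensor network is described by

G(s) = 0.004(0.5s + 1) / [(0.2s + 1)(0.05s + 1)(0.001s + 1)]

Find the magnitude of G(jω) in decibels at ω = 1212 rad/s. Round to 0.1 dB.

At ω = 1212 rad/s:
zero (1 + j1212·0.5) = 1 + j606 → |·| ≈ 606, ∠ ≈ 89.91°
pole (1 + j1212·0.2) = 1 + j242.4 → |·| ≈ 242.4, ∠ ≈ 89.76°
pole (1 + j1212·0.05) = 1 + j60.6 → |·| ≈ 60.608, ∠ ≈ 89.05°
pole (1 + j1212·0.001) = 1 + j1.212 → |·| ≈ 1.5713, ∠ ≈ 50.47°
|G| = 0.004 · 606 / (242.4 · 60.608 · 1.5713) ≈ 0.00010501
Gain = 20 log₁₀(0.00010501) ≈ -79.58 dB

-79.6 dB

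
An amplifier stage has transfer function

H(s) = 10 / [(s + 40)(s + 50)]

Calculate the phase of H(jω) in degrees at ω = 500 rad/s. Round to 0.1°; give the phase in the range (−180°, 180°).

At s = jω = j500:
pole (s+40): 40 + j500 → |·| = √(40²+500²) = √251600 ≈ 501.6, ∠ = arctan(500/40) ≈ 85.43°
pole (s+50): 50 + j500 → |·| = √(50²+500²) = √252500 ≈ 502.49, ∠ = arctan(500/50) ≈ 84.29°
∠H = 0.00° − 169.72° = -169.72°

-169.7°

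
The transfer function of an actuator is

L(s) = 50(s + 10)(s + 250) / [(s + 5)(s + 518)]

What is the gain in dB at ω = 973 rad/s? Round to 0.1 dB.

At s = jω = j973:
zero (s+10): 10 + j973 → |·| = √(10²+973²) = √946829 ≈ 973.05, ∠ = arctan(973/10) ≈ 89.41°
zero (s+250): 250 + j973 → |·| = √(250²+973²) = √1009229 ≈ 1004.6, ∠ = arctan(973/250) ≈ 75.59°
pole (s+5): 5 + j973 → |·| = √(5²+973²) = √946754 ≈ 973.01, ∠ = arctan(973/5) ≈ 89.71°
pole (s+518): 518 + j973 → |·| = √(518²+973²) = √1215053 ≈ 1102.3, ∠ = arctan(973/518) ≈ 61.97°
|L| = 50 · 9.7753e+05 / 1.0725e+06 ≈ 45.572
Gain = 20 log₁₀(45.572) ≈ 33.17 dB

33.2 dB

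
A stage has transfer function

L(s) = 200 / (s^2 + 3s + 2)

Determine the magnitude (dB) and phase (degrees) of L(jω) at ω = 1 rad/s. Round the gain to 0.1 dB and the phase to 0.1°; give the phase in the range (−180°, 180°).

Substitute s = j1:
Numerator: 200 = 200 + j0
Denominator: (j1)^2 + 3(j1) + 2 = 1 + j3
|N| = √(200² + 0²) ≈ 200, ∠N ≈ 0.00°
|D| = √(1² + 3²) ≈ 3.1623, ∠D ≈ 71.57°
|L| = 200 / 3.1623 ≈ 63.245
Gain = 20 log₁₀(63.245) ≈ 36.02 dB
∠L = 0.00° − 71.57° = -71.57°

36.0 dB, -71.6°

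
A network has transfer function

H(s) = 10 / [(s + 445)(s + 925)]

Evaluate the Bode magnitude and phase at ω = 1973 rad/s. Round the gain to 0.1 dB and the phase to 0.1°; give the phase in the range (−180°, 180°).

-112.9 dB, -142.2°

At s = jω = j1973:
pole (s+445): 445 + j1973 → |·| = √(445²+1973²) = √4090754 ≈ 2022.6, ∠ = arctan(1973/445) ≈ 77.29°
pole (s+925): 925 + j1973 → |·| = √(925²+1973²) = √4748354 ≈ 2179.1, ∠ = arctan(1973/925) ≈ 64.88°
|H| = 10 / 4.4074e+06 ≈ 2.2689e-06
Gain = 20 log₁₀(2.2689e-06) ≈ -112.88 dB
∠H = 0.00° − 142.17° = -142.17°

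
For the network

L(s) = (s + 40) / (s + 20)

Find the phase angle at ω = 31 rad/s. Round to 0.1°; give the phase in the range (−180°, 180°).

-19.4°

Substitute s = j31:
Numerator: (j31) + 40 = 40 + j31
Denominator: (j31) + 20 = 20 + j31
|N| = √(40² + 31²) ≈ 50.606, ∠N ≈ 37.78°
|D| = √(20² + 31²) ≈ 36.892, ∠D ≈ 57.17°
∠L = 37.78° − 57.17° = -19.39°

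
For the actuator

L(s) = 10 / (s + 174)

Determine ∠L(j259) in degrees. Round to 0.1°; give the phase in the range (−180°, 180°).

At s = jω = j259:
pole (s+174): 174 + j259 → |·| = √(174²+259²) = √97357 ≈ 312.02, ∠ = arctan(259/174) ≈ 56.11°
∠L = 0.00° − 56.11° = -56.11°

-56.1°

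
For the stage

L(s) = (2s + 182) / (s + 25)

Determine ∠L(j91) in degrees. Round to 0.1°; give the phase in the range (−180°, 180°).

-29.6°

Substitute s = j91:
Numerator: 2(j91) + 182 = 182 + j182
Denominator: (j91) + 25 = 25 + j91
|N| = √(182² + 182²) ≈ 257.39, ∠N ≈ 45.00°
|D| = √(25² + 91²) ≈ 94.372, ∠D ≈ 74.64°
∠L = 45.00° − 74.64° = -29.64°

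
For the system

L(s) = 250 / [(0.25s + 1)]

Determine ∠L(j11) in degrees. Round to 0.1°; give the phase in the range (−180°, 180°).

-70.0°

At ω = 11 rad/s:
pole (1 + j11·0.25) = 1 + j2.75 → |·| ≈ 2.9262, ∠ ≈ 70.02°
∠L = (0°) − (70.02°) = -70.02°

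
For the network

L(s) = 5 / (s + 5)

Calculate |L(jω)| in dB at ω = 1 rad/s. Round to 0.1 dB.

At s = jω = j1:
pole (s+5): 5 + j1 → |·| = √(5²+1²) = √26 ≈ 5.099, ∠ = arctan(1/5) ≈ 11.31°
|L| = 5 / 5.099 ≈ 0.98058
Gain = 20 log₁₀(0.98058) ≈ -0.17 dB

-0.2 dB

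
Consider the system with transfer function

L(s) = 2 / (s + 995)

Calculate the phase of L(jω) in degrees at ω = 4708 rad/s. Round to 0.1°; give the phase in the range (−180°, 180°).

-78.1°

Substitute s = j4708:
Numerator: 2 = 2 + j0
Denominator: (j4708) + 995 = 995 + j4708
|N| = √(2² + 0²) ≈ 2, ∠N ≈ 0.00°
|D| = √(995² + 4708²) ≈ 4812, ∠D ≈ 78.07°
∠L = 0.00° − 78.07° = -78.07°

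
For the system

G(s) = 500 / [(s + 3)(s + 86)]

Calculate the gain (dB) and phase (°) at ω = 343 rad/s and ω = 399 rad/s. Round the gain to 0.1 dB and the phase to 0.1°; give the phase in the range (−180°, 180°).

ω = 343: -47.7 dB, -165.4°; ω = 399: -50.3 dB, -167.4°

At s = jω = j343:
pole (s+3): 3 + j343 → |·| = √(3²+343²) = √117658 ≈ 343.01, ∠ = arctan(343/3) ≈ 89.50°
pole (s+86): 86 + j343 → |·| = √(86²+343²) = √125045 ≈ 353.62, ∠ = arctan(343/86) ≈ 75.92°
|G| = 500 / 1.213e+05 ≈ 0.004122
Gain = 20 log₁₀(0.004122) ≈ -47.70 dB
∠G = 0.00° − 165.42° = -165.42°

At s = jω = j399:
pole (s+3): 3 + j399 → |·| = √(3²+399²) = √159210 ≈ 399.01, ∠ = arctan(399/3) ≈ 89.57°
pole (s+86): 86 + j399 → |·| = √(86²+399²) = √166597 ≈ 408.16, ∠ = arctan(399/86) ≈ 77.84°
|G| = 500 / 1.6286e+05 ≈ 0.0030701
Gain = 20 log₁₀(0.0030701) ≈ -50.26 dB
∠G = 0.00° − 167.41° = -167.41°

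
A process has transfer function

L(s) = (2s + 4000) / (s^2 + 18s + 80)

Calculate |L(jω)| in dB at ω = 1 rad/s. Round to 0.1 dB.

Substitute s = j1:
Numerator: 2(j1) + 4000 = 4000 + j2
Denominator: (j1)^2 + 18(j1) + 80 = 79 + j18
|N| = √(4000² + 2²) ≈ 4000, ∠N ≈ 0.03°
|D| = √(79² + 18²) ≈ 81.025, ∠D ≈ 12.84°
|L| = 4000 / 81.025 ≈ 49.367
Gain = 20 log₁₀(49.367) ≈ 33.87 dB

33.9 dB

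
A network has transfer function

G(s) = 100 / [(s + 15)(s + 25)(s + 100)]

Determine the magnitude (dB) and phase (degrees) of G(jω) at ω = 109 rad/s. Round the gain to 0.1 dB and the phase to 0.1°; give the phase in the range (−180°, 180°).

-85.2 dB, 153.3°

At s = jω = j109:
pole (s+15): 15 + j109 → |·| = √(15²+109²) = √12106 ≈ 110.03, ∠ = arctan(109/15) ≈ 82.16°
pole (s+25): 25 + j109 → |·| = √(25²+109²) = √12506 ≈ 111.83, ∠ = arctan(109/25) ≈ 77.08°
pole (s+100): 100 + j109 → |·| = √(100²+109²) = √21881 ≈ 147.92, ∠ = arctan(109/100) ≈ 47.47°
|G| = 100 / 1.8201e+06 ≈ 5.4942e-05
Gain = 20 log₁₀(5.4942e-05) ≈ -85.20 dB
∠G = 0.00° − 206.71° = -206.71° ≡ 153.29° (principal value)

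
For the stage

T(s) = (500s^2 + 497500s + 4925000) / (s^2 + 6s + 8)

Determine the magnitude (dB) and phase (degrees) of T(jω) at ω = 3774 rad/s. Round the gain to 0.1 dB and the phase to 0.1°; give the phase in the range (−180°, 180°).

Substitute s = j3774:
Numerator: 500(j3774)^2 + 497500(j3774) + 4925000 = -7116613000 + j1877565000
Denominator: (j3774)^2 + 6(j3774) + 8 = -14243068 + j22644
|N| = √(7116613000² + 1877565000²) ≈ 7.3601e+09, ∠N ≈ 165.22°
|D| = √(14243068² + 22644²) ≈ 1.4243e+07, ∠D ≈ 179.91°
|T| = 7.3601e+09 / 1.4243e+07 ≈ 516.75
Gain = 20 log₁₀(516.75) ≈ 54.27 dB
∠T = 165.22° − 179.91° = -14.69°

54.3 dB, -14.7°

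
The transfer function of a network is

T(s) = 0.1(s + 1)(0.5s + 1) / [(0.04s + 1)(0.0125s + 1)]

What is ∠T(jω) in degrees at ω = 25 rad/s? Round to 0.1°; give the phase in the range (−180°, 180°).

At ω = 25 rad/s:
zero (1 + j25·1) = 1 + j25 → |·| ≈ 25.02, ∠ ≈ 87.71°
zero (1 + j25·0.5) = 1 + j12.5 → |·| ≈ 12.54, ∠ ≈ 85.43°
pole (1 + j25·0.04) = 1 + j1 → |·| ≈ 1.4142, ∠ ≈ 45.00°
pole (1 + j25·0.0125) = 1 + j0.3125 → |·| ≈ 1.0477, ∠ ≈ 17.35°
∠T = (87.71° + 85.43°) − (45.00° + 17.35°) = 110.79°

110.8°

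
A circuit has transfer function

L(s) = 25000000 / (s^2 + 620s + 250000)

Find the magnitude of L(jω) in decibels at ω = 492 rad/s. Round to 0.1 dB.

38.3 dB

At s = jω = j492:
quadratic: (j492)² + 620·j492 + 250000 = 7936 + j305040 → |·| ≈ 3.0514e+05, ∠ ≈ 88.51°
|L| = 25000000 / 3.0514e+05 ≈ 81.93
Gain = 20 log₁₀(81.93) ≈ 38.27 dB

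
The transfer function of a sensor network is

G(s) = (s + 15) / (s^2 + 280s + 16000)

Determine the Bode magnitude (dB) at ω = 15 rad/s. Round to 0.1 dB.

Substitute s = j15:
Numerator: (j15) + 15 = 15 + j15
Denominator: (j15)^2 + 280(j15) + 16000 = 15775 + j4200
|N| = √(15² + 15²) ≈ 21.213, ∠N ≈ 45.00°
|D| = √(15775² + 4200²) ≈ 16325, ∠D ≈ 14.91°
|G| = 21.213 / 16325 ≈ 0.0012994
Gain = 20 log₁₀(0.0012994) ≈ -57.73 dB

-57.7 dB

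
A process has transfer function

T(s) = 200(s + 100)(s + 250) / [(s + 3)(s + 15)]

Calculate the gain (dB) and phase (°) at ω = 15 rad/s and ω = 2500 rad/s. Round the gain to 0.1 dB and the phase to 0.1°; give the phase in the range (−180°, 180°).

At s = jω = j15:
zero (s+100): 100 + j15 → |·| = √(100²+15²) = √10225 ≈ 101.12, ∠ = arctan(15/100) ≈ 8.53°
zero (s+250): 250 + j15 → |·| = √(250²+15²) = √62725 ≈ 250.45, ∠ = arctan(15/250) ≈ 3.43°
pole (s+3): 3 + j15 → |·| = √(3²+15²) = √234 ≈ 15.297, ∠ = arctan(15/3) ≈ 78.69°
pole (s+15): 15 + j15 → |·| = √(15²+15²) = √450 ≈ 21.213, ∠ = arctan(15/15) ≈ 45.00°
|T| = 200 · 25326 / 324.5 ≈ 15609
Gain = 20 log₁₀(15609) ≈ 83.87 dB
∠T = 11.96° − 123.69° = -111.73°

At s = jω = j2500:
zero (s+100): 100 + j2500 → |·| = √(100²+2500²) = √6260000 ≈ 2502, ∠ = arctan(2500/100) ≈ 87.71°
zero (s+250): 250 + j2500 → |·| = √(250²+2500²) = √6312500 ≈ 2512.5, ∠ = arctan(2500/250) ≈ 84.29°
pole (s+3): 3 + j2500 → |·| = √(3²+2500²) = √6250009 ≈ 2500, ∠ = arctan(2500/3) ≈ 89.93°
pole (s+15): 15 + j2500 → |·| = √(15²+2500²) = √6250225 ≈ 2500, ∠ = arctan(2500/15) ≈ 89.66°
|T| = 200 · 6.2863e+06 / 6.25e+06 ≈ 201.16
Gain = 20 log₁₀(201.16) ≈ 46.07 dB
∠T = 172.00° − 179.59° = -7.59°

ω = 15: 83.9 dB, -111.7°; ω = 2500: 46.1 dB, -7.6°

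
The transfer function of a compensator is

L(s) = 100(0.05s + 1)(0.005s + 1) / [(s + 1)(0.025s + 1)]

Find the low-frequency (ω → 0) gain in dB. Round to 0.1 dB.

L(0) = 100 · 1 / 1 = 100
20 log₁₀(100) ≈ 40.00 dB

40.0 dB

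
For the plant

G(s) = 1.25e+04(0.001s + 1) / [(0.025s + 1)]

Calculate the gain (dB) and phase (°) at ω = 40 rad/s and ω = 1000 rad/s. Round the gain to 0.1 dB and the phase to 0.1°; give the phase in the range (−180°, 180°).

ω = 40: 78.9 dB, -42.7°; ω = 1000: 57.0 dB, -42.7°

At ω = 40 rad/s:
zero (1 + j40·0.001) = 1 + j0.04 → |·| ≈ 1.0008, ∠ ≈ 2.29°
pole (1 + j40·0.025) = 1 + j1 → |·| ≈ 1.4142, ∠ ≈ 45.00°
|G| = 1.25e+04 · 1.0008 / (1.4142) ≈ 8846
Gain = 20 log₁₀(8846) ≈ 78.93 dB
∠G = (2.29°) − (45.00°) = -42.71°

At ω = 1000 rad/s:
zero (1 + j1000·0.001) = 1 + j1 → |·| ≈ 1.4142, ∠ ≈ 45.00°
pole (1 + j1000·0.025) = 1 + j25 → |·| ≈ 25.02, ∠ ≈ 87.71°
|G| = 1.25e+04 · 1.4142 / (25.02) ≈ 706.53
Gain = 20 log₁₀(706.53) ≈ 56.98 dB
∠G = (45.00°) − (87.71°) = -42.71°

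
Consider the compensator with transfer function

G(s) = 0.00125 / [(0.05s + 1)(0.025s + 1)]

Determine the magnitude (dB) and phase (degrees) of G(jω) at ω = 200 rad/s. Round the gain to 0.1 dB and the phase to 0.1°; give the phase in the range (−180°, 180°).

At ω = 200 rad/s:
pole (1 + j200·0.05) = 1 + j10 → |·| ≈ 10.05, ∠ ≈ 84.29°
pole (1 + j200·0.025) = 1 + j5 → |·| ≈ 5.099, ∠ ≈ 78.69°
|G| = 0.00125 · 1 / (10.05 · 5.099) ≈ 2.4393e-05
Gain = 20 log₁₀(2.4393e-05) ≈ -92.25 dB
∠G = (0°) − (84.29° + 78.69°) = -162.98°

-92.3 dB, -163.0°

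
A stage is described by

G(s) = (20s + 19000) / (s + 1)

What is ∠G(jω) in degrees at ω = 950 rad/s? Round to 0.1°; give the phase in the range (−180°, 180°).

-44.9°

Substitute s = j950:
Numerator: 20(j950) + 19000 = 19000 + j19000
Denominator: (j950) + 1 = 1 + j950
|N| = √(19000² + 19000²) ≈ 26870, ∠N ≈ 45.00°
|D| = √(1² + 950²) ≈ 950, ∠D ≈ 89.94°
∠G = 45.00° − 89.94° = -44.94°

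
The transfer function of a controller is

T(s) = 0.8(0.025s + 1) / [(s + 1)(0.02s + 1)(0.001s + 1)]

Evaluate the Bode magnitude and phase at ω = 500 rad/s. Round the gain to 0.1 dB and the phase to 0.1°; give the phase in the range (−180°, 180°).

-55.0 dB, -115.3°

At ω = 500 rad/s:
zero (1 + j500·0.025) = 1 + j12.5 → |·| ≈ 12.54, ∠ ≈ 85.43°
pole (1 + j500·1) = 1 + j500 → |·| ≈ 500, ∠ ≈ 89.89°
pole (1 + j500·0.02) = 1 + j10 → |·| ≈ 10.05, ∠ ≈ 84.29°
pole (1 + j500·0.001) = 1 + j0.5 → |·| ≈ 1.118, ∠ ≈ 26.57°
|T| = 0.8 · 12.54 / (500 · 10.05 · 1.118) ≈ 0.0017857
Gain = 20 log₁₀(0.0017857) ≈ -54.96 dB
∠T = (85.43°) − (89.89° + 84.29° + 26.57°) = -115.32°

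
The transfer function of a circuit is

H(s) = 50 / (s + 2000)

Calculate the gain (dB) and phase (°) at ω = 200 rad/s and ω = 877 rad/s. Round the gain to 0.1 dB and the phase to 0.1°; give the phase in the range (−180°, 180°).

ω = 200: -32.1 dB, -5.7°; ω = 877: -32.8 dB, -23.7°

Substitute s = j200:
Numerator: 50 = 50 + j0
Denominator: (j200) + 2000 = 2000 + j200
|N| = √(50² + 0²) ≈ 50, ∠N ≈ 0.00°
|D| = √(2000² + 200²) ≈ 2010, ∠D ≈ 5.71°
|H| = 50 / 2010 ≈ 0.024876
Gain = 20 log₁₀(0.024876) ≈ -32.08 dB
∠H = 0.00° − 5.71° = -5.71°

Substitute s = j877:
Numerator: 50 = 50 + j0
Denominator: (j877) + 2000 = 2000 + j877
|N| = √(50² + 0²) ≈ 50, ∠N ≈ 0.00°
|D| = √(2000² + 877²) ≈ 2183.8, ∠D ≈ 23.68°
|H| = 50 / 2183.8 ≈ 0.022896
Gain = 20 log₁₀(0.022896) ≈ -32.80 dB
∠H = 0.00° − 23.68° = -23.68°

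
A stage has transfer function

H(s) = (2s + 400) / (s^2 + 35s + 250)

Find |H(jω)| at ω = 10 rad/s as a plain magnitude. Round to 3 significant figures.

1.05

Substitute s = j10:
Numerator: 2(j10) + 400 = 400 + j20
Denominator: (j10)^2 + 35(j10) + 250 = 150 + j350
|N| = √(400² + 20²) ≈ 400.5, ∠N ≈ 2.86°
|D| = √(150² + 350²) ≈ 380.79, ∠D ≈ 66.80°
|H| = 400.5 / 380.79 ≈ 1.0518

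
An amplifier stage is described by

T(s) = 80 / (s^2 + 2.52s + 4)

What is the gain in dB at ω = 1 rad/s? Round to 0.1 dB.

26.2 dB

At s = jω = j1:
quadratic: (j1)² + 2.52·j1 + 4 = 3 + j2.52 → |·| ≈ 3.918, ∠ ≈ 40.03°
|T| = 80 / 3.918 ≈ 20.419
Gain = 20 log₁₀(20.419) ≈ 26.20 dB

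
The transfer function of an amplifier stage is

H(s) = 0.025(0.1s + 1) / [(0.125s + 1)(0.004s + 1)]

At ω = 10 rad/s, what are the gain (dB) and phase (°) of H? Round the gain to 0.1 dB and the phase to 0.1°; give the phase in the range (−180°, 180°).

-33.1 dB, -8.6°

At ω = 10 rad/s:
zero (1 + j10·0.1) = 1 + j1 → |·| ≈ 1.4142, ∠ ≈ 45.00°
pole (1 + j10·0.125) = 1 + j1.25 → |·| ≈ 1.6008, ∠ ≈ 51.34°
pole (1 + j10·0.004) = 1 + j0.04 → |·| ≈ 1.0008, ∠ ≈ 2.29°
|H| = 0.025 · 1.4142 / (1.6008 · 1.0008) ≈ 0.022068
Gain = 20 log₁₀(0.022068) ≈ -33.12 dB
∠H = (45.00°) − (51.34° + 2.29°) = -8.63°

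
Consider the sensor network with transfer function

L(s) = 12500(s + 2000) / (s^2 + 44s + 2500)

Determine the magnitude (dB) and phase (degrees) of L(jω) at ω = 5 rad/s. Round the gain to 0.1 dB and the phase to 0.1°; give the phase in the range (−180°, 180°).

At s = jω = j5:
zero (s+2000): 2000 + j5 → |·| = √(2000²+5²) = √4000025 ≈ 2000, ∠ = arctan(5/2000) ≈ 0.14°
quadratic: (j5)² + 44·j5 + 2500 = 2475 + j220 → |·| ≈ 2484.8, ∠ ≈ 5.08°
|L| = 12500 · 2000 / 2484.8 ≈ 10061
Gain = 20 log₁₀(10061) ≈ 80.05 dB
∠L = 0.14° − 5.08° = -4.94°

80.1 dB, -4.9°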